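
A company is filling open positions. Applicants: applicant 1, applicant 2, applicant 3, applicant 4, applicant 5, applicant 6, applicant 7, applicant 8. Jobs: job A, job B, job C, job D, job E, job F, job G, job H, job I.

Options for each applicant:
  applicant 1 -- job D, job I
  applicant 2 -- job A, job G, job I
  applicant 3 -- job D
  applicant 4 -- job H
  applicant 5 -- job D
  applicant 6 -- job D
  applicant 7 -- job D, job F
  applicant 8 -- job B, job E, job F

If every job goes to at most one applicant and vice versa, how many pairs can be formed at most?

For example, pair applicant 1-job I, applicant 2-job A, applicant 3-job D, applicant 4-job H, applicant 7-job F, applicant 8-job E.
The set {applicant 3, applicant 5, applicant 6} has only 1 neighbour ({job D}), so by Hall's theorem at most 6 of the 8 applicants can be matched.

6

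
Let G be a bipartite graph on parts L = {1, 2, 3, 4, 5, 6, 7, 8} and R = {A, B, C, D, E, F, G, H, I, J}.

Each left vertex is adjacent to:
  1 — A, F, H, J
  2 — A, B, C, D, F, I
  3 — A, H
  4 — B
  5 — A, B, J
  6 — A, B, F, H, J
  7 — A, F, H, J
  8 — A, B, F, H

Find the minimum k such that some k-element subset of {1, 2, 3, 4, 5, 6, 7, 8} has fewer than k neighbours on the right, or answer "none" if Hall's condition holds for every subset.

6

Take S = {1, 3, 4, 5, 6, 7}. Its neighbourhood is {A, B, F, H, J}, so |N(S)| = 5 < |S| = 6.
Every subset of size less than 6 has at least as many neighbours as members, so 6 is the minimum.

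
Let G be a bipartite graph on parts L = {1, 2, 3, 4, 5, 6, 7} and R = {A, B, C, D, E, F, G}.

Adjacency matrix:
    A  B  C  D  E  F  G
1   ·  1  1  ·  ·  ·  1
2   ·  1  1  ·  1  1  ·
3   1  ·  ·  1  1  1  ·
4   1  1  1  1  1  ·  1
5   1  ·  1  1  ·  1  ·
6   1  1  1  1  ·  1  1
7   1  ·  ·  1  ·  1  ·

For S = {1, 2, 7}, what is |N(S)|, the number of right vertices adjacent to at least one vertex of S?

7

The union of neighbours of {1, 2, 7} is {A, B, C, D, E, F, G}, which has 7 elements.
Since |N(S)| = 7 ≥ |S| = 3, Hall's condition holds for this subset.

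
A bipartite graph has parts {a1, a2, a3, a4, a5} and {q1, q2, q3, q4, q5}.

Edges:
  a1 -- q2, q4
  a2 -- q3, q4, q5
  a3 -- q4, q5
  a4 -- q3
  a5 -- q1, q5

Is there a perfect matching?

One maximum matching: a1–q2, a2–q4, a3–q5, a4–q3, a5–q1.
Every left vertex is matched, so this is a perfect matching.

Yes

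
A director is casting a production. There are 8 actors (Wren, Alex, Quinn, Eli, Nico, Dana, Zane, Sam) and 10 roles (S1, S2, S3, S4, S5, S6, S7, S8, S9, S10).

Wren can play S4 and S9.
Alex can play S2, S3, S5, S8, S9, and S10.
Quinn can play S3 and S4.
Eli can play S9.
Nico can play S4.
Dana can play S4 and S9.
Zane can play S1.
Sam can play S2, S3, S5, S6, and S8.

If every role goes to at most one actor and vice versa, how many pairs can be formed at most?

6

For example, pair Wren-S4, Alex-S8, Quinn-S3, Eli-S9, Zane-S1, Sam-S2.
The set {Wren, Eli, Nico, Dana} has only 2 neighbours ({S4, S9}), so by Hall's theorem at most 6 of the 8 actors can be matched.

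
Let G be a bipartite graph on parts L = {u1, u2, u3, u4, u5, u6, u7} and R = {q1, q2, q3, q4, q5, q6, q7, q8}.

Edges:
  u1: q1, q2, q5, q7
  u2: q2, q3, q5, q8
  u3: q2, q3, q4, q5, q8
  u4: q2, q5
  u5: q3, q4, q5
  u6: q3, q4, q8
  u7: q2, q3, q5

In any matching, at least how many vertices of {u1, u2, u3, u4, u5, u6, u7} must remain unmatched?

1

One maximum matching: u1-q7, u2-q3, u3-q4, u4-q2, u5-q5, u6-q8.
The set {u2, u3, u4, u5, u6, u7} has only 5 neighbours ({q2, q3, q4, q5, q8}), so by Hall's theorem at most 6 of the 7 left vertices can be matched.
That matches 6 of the 7, leaving 1 unmatched; no matching can do better.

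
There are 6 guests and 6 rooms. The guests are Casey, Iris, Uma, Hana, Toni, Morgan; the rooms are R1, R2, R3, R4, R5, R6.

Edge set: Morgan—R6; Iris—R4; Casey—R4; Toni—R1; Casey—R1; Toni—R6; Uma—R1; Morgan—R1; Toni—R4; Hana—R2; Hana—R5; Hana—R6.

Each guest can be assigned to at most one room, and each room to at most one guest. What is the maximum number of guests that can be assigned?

A valid assignment of size 4: Casey-R1, Iris-R4, Hana-R5, Toni-R6.
The set {Casey, Iris, Uma, Toni, Morgan} has only 3 neighbours ({R1, R4, R6}), so by Hall's theorem at most 4 of the 6 guests can be matched.

4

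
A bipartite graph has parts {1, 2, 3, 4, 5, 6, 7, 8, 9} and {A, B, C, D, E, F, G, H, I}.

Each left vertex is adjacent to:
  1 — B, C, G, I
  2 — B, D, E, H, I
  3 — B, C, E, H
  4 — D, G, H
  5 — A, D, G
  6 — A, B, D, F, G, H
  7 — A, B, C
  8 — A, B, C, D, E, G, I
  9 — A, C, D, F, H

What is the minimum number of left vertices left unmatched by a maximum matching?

One maximum matching: 1→I, 2→H, 3→B, 4→D, 5→G, 6→F, 7→C, 8→E, 9→A.
All 9 left vertices are matched, so no larger matching exists.
That matches 9 of the 9, leaving 0 unmatched; no matching can do better.

0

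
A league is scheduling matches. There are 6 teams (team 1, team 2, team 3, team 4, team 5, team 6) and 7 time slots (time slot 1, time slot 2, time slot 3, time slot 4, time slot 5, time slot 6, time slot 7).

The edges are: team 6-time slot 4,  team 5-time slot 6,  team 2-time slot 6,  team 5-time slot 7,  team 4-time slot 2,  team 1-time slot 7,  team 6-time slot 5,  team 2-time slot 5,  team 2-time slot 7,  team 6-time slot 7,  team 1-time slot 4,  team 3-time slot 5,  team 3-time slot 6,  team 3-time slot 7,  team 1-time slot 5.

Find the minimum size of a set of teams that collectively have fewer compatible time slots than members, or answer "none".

5

Take S = {team 1, team 2, team 3, team 5, team 6}. Its neighbourhood is {time slot 4, time slot 5, time slot 6, time slot 7}, so |N(S)| = 4 < |S| = 5.
Every subset of size less than 5 has at least as many neighbours as members, so 5 is the minimum.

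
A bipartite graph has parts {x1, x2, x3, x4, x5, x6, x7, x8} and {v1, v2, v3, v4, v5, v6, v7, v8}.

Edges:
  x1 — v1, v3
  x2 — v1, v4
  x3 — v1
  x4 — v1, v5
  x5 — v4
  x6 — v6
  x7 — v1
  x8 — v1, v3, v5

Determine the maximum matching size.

5

One maximum matching: x1→v3, x2→v4, x3→v1, x4→v5, x6→v6.
The set {x1, x2, x3, x4, x5, x7, x8} has only 4 neighbours ({v1, v3, v4, v5}), so by Hall's theorem at most 5 of the 8 left vertices can be matched.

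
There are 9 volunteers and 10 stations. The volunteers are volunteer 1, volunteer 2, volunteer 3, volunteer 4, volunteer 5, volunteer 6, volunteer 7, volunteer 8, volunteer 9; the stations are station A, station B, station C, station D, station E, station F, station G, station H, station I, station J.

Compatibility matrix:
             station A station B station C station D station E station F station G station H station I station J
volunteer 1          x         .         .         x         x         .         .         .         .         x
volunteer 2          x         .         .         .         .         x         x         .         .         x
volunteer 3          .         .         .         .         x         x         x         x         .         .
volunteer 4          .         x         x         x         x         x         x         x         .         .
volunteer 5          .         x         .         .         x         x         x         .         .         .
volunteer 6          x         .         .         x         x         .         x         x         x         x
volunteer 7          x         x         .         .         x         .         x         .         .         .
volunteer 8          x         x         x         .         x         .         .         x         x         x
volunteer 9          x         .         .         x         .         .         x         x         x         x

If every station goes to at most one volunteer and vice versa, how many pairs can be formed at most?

A valid assignment of size 9: volunteer 1-station D, volunteer 2-station A, volunteer 3-station H, volunteer 4-station F, volunteer 5-station B, volunteer 6-station J, volunteer 7-station G, volunteer 8-station C, volunteer 9-station I.
This saturates every volunteer, so 9 is the maximum.

9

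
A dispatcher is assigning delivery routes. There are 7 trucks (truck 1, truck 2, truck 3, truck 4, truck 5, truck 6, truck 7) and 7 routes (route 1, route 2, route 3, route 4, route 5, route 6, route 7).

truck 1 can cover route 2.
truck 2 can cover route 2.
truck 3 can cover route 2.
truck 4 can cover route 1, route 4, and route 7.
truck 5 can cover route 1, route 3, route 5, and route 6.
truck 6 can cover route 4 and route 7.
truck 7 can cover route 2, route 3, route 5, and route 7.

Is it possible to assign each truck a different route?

The set {truck 1, truck 2, truck 3} has only 1 neighbour ({route 2}), so by Hall's theorem at most 5 of the 7 trucks can be matched.
Hence no matching covers every truck.

No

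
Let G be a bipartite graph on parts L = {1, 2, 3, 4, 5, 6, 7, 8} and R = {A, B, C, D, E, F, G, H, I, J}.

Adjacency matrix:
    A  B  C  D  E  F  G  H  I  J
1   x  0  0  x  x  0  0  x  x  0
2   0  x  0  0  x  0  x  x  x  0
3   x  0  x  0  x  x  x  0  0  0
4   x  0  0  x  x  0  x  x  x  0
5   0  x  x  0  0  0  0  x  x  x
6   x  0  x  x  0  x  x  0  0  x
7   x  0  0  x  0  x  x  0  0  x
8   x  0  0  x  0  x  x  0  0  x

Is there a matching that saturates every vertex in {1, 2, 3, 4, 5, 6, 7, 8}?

One maximum matching: 1-I, 2-H, 3-E, 4-D, 5-B, 6-A, 7-G, 8-J.
Every left vertex is matched, so this matching saturates all of them.

Yes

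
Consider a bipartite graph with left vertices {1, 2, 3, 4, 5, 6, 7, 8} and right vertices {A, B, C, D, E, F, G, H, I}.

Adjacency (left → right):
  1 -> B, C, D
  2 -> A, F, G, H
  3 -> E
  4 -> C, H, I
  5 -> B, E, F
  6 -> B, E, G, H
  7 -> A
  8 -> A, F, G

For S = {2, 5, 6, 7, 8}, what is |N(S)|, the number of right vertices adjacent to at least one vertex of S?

The union of neighbours of {2, 5, 6, 7, 8} is {A, B, E, F, G, H}, which has 6 elements.
Since |N(S)| = 6 ≥ |S| = 5, Hall's condition holds for this subset.

6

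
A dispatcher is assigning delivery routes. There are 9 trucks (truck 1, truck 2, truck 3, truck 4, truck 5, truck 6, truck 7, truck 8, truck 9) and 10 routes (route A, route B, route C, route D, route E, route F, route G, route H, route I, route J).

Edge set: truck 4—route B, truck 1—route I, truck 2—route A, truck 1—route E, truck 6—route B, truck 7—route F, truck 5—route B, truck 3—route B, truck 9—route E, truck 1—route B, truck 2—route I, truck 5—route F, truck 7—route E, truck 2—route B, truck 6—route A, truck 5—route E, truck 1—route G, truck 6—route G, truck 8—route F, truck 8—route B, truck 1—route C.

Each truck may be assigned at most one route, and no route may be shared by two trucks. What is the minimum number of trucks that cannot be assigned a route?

For example, pair truck 1→route G, truck 2→route I, truck 3→route B, truck 5→route F, truck 6→route A, truck 7→route E.
The set {truck 3, truck 4, truck 5, truck 7, truck 8, truck 9} has only 3 neighbours ({route B, route E, route F}), so by Hall's theorem at most 6 of the 9 trucks can be matched.
That matches 6 of the 9, leaving 3 unmatched; no matching can do better.

3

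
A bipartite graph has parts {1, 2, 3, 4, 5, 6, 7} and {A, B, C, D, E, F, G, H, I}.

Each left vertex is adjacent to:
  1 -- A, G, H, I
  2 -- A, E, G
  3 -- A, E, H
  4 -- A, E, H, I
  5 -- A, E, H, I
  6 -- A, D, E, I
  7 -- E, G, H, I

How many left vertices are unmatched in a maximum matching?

For example, pair 1–H, 2–G, 3–A, 4–E, 5–I, 6–D.
The set {1, 2, 3, 4, 5, 7} has only 5 neighbours ({A, E, G, H, I}), so by Hall's theorem at most 6 of the 7 left vertices can be matched.
That matches 6 of the 7, leaving 1 unmatched; no matching can do better.

1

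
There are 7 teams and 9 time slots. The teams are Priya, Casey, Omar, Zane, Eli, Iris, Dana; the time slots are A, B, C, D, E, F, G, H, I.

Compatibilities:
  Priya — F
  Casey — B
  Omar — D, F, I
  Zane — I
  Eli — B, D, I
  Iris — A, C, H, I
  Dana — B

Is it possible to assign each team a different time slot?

No

The set {Priya, Casey, Omar, Zane, Eli, Dana} has only 4 neighbours ({B, D, F, I}), so by Hall's theorem at most 5 of the 7 teams can be matched.
Hence no matching covers every team.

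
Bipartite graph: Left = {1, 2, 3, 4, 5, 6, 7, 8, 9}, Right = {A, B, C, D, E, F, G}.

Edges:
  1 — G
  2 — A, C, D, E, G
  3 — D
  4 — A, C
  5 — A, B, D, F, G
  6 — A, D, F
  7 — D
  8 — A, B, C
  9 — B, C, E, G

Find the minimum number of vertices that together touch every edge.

{A, B, C, D, E, F, G} is a vertex cover of size 7: every edge has an endpoint in this set.
No smaller cover exists because 1–G, 2–E, 3–D, 4–C, 5–A, 6–F, 8–B is a matching of size 7, and a cover must include an endpoint of each of these disjoint edges (König's theorem).

7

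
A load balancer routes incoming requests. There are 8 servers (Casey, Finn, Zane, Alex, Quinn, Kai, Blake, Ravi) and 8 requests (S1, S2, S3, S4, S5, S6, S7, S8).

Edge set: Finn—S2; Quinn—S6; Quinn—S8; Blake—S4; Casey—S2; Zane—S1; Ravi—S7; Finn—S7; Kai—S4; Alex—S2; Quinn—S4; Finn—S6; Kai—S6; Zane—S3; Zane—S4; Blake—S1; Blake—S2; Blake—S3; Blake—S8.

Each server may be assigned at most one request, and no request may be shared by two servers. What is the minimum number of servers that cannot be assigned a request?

For example, pair Casey-S2, Finn-S6, Zane-S3, Quinn-S8, Kai-S4, Blake-S1, Ravi-S7.
The set {Casey, Alex} has only 1 neighbour ({S2}), so by Hall's theorem at most 7 of the 8 servers can be matched.
That matches 7 of the 8, leaving 1 unmatched; no matching can do better.

1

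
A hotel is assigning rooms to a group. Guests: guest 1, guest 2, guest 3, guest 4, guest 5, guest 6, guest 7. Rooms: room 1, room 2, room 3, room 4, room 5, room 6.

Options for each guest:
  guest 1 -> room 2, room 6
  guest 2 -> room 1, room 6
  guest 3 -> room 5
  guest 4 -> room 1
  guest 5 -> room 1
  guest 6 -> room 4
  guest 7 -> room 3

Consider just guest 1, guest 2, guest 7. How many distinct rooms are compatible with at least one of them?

4

The union of neighbours of {guest 1, guest 2, guest 7} is {room 1, room 2, room 3, room 6}, which has 4 elements.
Since |N(S)| = 4 ≥ |S| = 3, Hall's condition holds for this subset.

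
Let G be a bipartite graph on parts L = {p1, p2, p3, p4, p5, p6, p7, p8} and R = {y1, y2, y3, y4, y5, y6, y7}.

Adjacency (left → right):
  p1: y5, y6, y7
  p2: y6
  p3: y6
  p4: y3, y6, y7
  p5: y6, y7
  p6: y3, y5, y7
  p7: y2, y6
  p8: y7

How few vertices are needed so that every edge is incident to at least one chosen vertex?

A maximum matching has 5 edges (e.g. p1–y5, p2–y6, p4–y3, p5–y7, p7–y2).
By König's theorem the minimum vertex cover has the same size. One such cover is {p7, y3, y5, y6, y7}.

5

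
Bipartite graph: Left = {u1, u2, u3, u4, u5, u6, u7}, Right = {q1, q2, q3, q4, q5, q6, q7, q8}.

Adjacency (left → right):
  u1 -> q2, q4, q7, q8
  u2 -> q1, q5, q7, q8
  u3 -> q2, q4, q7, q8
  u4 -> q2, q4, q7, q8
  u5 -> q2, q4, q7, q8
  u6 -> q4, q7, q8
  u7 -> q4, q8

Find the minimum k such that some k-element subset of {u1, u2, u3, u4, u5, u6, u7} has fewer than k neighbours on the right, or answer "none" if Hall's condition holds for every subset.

5

Take S = {u1, u3, u4, u5, u6}. Its neighbourhood is {q2, q4, q7, q8}, so |N(S)| = 4 < |S| = 5.
Every subset of size less than 5 has at least as many neighbours as members, so 5 is the minimum.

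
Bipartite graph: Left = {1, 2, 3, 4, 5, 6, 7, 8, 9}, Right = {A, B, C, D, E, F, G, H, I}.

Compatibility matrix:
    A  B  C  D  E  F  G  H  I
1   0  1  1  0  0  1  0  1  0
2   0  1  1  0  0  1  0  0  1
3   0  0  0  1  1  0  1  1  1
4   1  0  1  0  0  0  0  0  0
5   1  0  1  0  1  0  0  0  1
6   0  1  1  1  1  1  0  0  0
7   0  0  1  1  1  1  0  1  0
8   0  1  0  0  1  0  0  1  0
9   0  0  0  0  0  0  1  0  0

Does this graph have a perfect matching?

Yes

A valid assignment of size 9: 1-C, 2-F, 3-E, 4-A, 5-I, 6-B, 7-D, 8-H, 9-G.
Every left vertex is matched, so this is a perfect matching.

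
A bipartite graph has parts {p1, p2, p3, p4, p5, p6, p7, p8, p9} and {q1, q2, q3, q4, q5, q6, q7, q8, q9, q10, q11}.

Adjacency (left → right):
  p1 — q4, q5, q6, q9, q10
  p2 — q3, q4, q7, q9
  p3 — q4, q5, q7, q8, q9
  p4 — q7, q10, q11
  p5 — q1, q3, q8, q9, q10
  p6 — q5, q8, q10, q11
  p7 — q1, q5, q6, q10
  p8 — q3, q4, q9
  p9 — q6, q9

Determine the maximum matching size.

9

For example, pair p1–q6, p2–q7, p3–q4, p4–q11, p5–q1, p6–q8, p7–q10, p8–q3, p9–q9.
This saturates every left vertex, so 9 is the maximum.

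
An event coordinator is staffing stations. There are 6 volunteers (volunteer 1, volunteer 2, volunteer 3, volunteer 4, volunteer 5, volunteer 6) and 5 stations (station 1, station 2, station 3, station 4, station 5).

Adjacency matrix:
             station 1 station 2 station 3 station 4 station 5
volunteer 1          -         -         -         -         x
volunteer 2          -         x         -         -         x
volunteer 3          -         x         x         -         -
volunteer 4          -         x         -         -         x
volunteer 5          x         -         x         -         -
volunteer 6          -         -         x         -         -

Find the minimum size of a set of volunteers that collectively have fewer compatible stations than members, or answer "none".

3

Take S = {volunteer 1, volunteer 2, volunteer 4}. Its neighbourhood is {station 2, station 5}, so |N(S)| = 2 < |S| = 3.
Every subset of size less than 3 has at least as many neighbours as members, so 3 is the minimum.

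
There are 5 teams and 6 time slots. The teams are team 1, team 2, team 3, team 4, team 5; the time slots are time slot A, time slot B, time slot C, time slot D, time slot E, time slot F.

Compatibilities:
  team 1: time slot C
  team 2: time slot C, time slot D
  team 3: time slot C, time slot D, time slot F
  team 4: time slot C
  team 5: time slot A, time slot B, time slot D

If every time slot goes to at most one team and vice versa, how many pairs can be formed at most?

4

For example, pair team 1–time slot C, team 2–time slot D, team 3–time slot F, team 5–time slot B.
The set {team 1, team 4} has only 1 neighbour ({time slot C}), so by Hall's theorem at most 4 of the 5 teams can be matched.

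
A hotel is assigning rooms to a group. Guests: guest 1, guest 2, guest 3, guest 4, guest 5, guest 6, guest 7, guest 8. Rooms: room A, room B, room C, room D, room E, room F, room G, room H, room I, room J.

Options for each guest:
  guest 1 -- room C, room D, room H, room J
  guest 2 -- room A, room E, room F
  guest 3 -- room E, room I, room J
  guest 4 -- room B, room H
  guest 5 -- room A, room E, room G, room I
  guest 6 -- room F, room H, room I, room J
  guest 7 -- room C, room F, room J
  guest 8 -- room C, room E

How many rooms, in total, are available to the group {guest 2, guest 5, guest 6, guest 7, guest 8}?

8

The union of neighbours of {guest 2, guest 5, guest 6, guest 7, guest 8} is {room A, room C, room E, room F, room G, room H, room I, room J}, which has 8 elements.
Since |N(S)| = 8 ≥ |S| = 5, Hall's condition holds for this subset.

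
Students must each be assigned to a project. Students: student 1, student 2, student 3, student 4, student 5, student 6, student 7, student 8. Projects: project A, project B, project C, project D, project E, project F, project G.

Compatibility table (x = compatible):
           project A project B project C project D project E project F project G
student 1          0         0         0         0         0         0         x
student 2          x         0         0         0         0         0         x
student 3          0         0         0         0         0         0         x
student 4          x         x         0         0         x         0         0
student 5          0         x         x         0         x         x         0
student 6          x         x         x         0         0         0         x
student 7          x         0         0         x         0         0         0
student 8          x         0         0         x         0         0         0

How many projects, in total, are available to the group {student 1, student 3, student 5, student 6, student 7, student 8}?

7

The union of neighbours of {student 1, student 3, student 5, student 6, student 7, student 8} is {project A, project B, project C, project D, project E, project F, project G}, which has 7 elements.
Since |N(S)| = 7 ≥ |S| = 6, Hall's condition holds for this subset.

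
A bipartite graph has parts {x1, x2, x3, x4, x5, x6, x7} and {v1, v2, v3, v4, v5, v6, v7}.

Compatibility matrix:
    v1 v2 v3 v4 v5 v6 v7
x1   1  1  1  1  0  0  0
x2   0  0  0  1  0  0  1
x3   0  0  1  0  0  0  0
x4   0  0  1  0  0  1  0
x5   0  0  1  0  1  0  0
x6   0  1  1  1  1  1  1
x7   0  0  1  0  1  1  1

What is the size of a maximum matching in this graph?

7

A valid assignment of size 7: x1-v1, x2-v4, x3-v3, x4-v6, x5-v5, x6-v2, x7-v7.
All 7 left vertices are matched, so no larger matching exists.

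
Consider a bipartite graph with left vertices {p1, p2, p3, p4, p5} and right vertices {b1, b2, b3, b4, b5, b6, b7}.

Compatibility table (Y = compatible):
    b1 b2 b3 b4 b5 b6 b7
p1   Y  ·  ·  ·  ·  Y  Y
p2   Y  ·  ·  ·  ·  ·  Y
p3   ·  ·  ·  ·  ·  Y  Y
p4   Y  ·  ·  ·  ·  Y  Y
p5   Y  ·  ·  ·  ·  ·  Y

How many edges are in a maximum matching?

One maximum matching: p1–b7, p2–b1, p3–b6.
The set {p1, p2, p3, p4, p5} has only 3 neighbours ({b1, b6, b7}), so by Hall's theorem at most 3 of the 5 left vertices can be matched.

3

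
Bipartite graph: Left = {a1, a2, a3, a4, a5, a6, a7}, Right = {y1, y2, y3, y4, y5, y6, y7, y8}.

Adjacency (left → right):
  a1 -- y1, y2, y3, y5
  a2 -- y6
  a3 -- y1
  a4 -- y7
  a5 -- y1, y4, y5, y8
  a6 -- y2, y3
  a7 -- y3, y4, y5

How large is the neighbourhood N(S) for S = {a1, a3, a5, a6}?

6

The union of neighbours of {a1, a3, a5, a6} is {y1, y2, y3, y4, y5, y8}, which has 6 elements.
Since |N(S)| = 6 ≥ |S| = 4, Hall's condition holds for this subset.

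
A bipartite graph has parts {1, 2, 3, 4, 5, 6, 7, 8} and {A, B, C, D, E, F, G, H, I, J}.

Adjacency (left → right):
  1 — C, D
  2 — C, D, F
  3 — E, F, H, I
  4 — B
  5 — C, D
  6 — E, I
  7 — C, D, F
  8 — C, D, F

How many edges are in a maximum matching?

6

For example, pair 1–D, 2–F, 3–H, 4–B, 5–C, 6–E.
The set {1, 2, 5, 7, 8} has only 3 neighbours ({C, D, F}), so by Hall's theorem at most 6 of the 8 left vertices can be matched.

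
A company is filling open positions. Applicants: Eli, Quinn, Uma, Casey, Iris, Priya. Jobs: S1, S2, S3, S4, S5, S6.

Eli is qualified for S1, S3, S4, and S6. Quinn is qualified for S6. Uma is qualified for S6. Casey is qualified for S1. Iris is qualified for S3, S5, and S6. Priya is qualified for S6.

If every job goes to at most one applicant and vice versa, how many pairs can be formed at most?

For example, pair Eli–S4, Quinn–S6, Casey–S1, Iris–S3.
The set {Quinn, Uma, Priya} has only 1 neighbour ({S6}), so by Hall's theorem at most 4 of the 6 applicants can be matched.

4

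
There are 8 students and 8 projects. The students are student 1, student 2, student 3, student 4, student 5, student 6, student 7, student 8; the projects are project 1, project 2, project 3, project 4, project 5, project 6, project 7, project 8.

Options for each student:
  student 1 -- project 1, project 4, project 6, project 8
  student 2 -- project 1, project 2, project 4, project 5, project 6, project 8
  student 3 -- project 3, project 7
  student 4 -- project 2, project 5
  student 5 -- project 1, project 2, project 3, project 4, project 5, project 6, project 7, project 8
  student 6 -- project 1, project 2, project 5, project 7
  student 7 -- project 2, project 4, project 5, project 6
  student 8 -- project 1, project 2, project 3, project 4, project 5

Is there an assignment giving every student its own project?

Yes

One maximum matching: student 1–project 4, student 2–project 8, student 3–project 7, student 4–project 5, student 5–project 6, student 6–project 1, student 7–project 2, student 8–project 3.
All 8 students are covered.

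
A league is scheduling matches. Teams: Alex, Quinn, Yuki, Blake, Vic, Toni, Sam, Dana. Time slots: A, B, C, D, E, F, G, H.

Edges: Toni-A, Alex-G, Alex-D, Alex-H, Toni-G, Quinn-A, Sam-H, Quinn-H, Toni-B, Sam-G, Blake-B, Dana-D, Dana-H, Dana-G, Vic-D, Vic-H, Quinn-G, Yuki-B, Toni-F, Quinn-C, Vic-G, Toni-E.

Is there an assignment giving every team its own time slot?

The set {Alex, Yuki, Blake, Vic, Sam, Dana} has only 4 neighbours ({B, D, G, H}), so by Hall's theorem at most 6 of the 8 teams can be matched.
Hence no matching covers every team.

No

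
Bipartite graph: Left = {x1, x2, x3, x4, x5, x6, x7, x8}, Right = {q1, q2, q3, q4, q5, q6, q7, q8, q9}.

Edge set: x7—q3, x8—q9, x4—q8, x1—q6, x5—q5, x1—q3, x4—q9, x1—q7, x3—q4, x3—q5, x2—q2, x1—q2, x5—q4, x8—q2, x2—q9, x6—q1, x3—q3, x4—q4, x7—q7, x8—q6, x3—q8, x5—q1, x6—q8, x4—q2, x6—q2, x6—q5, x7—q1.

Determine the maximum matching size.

8

One maximum matching: x1→q6, x2→q9, x3→q3, x4→q8, x5→q4, x6→q5, x7→q7, x8→q2.
This saturates every left vertex, so 8 is the maximum.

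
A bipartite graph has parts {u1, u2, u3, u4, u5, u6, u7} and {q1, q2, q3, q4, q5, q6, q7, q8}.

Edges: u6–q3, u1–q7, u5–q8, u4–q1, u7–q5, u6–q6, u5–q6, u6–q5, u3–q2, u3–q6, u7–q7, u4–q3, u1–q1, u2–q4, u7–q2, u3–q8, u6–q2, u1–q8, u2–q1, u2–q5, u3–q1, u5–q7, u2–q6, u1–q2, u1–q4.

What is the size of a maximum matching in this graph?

For example, pair u1-q7, u2-q4, u3-q6, u4-q3, u5-q8, u6-q5, u7-q2.
All 7 left vertices are matched, so no larger matching exists.

7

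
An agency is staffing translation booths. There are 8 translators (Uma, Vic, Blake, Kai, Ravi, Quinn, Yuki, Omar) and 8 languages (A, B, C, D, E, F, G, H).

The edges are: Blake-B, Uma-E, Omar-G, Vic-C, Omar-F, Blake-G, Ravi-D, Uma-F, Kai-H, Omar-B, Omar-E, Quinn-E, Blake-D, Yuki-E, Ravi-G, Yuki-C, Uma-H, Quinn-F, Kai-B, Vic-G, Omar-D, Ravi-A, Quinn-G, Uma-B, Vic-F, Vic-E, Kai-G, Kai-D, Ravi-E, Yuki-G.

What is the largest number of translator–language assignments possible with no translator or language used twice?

For example, pair Uma–H, Vic–F, Blake–B, Kai–D, Ravi–A, Quinn–E, Yuki–C, Omar–G.
This saturates every translator, so 8 is the maximum.

8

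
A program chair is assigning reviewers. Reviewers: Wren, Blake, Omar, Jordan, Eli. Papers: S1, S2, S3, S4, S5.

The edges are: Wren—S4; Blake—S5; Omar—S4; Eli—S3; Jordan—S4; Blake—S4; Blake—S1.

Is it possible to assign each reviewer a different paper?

The set {Wren, Omar, Jordan} has only 1 neighbour ({S4}), so by Hall's theorem at most 3 of the 5 reviewers can be matched.
Hence no matching covers every reviewer.

No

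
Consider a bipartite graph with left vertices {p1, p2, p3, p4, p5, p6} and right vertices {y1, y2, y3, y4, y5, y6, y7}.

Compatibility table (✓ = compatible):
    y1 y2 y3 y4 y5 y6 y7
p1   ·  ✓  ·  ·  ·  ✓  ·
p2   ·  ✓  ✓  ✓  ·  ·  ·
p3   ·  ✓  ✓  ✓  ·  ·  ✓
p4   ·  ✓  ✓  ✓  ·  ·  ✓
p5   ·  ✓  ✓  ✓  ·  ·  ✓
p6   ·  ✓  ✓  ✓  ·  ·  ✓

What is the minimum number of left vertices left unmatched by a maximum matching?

A valid assignment of size 5: p1–y6, p2–y4, p3–y7, p4–y2, p5–y3.
The set {p2, p3, p4, p5, p6} has only 4 neighbours ({y2, y3, y4, y7}), so by Hall's theorem at most 5 of the 6 left vertices can be matched.
That matches 5 of the 6, leaving 1 unmatched; no matching can do better.

1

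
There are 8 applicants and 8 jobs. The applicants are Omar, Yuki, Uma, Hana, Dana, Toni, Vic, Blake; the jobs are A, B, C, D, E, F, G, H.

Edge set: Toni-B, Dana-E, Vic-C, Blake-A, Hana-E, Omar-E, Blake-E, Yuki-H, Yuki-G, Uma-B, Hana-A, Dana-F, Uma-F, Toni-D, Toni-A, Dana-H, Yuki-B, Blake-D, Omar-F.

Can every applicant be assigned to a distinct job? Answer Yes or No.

Yes

For example, pair Omar–F, Yuki–G, Uma–B, Hana–A, Dana–H, Toni–D, Vic–C, Blake–E.
All 8 applicants are covered.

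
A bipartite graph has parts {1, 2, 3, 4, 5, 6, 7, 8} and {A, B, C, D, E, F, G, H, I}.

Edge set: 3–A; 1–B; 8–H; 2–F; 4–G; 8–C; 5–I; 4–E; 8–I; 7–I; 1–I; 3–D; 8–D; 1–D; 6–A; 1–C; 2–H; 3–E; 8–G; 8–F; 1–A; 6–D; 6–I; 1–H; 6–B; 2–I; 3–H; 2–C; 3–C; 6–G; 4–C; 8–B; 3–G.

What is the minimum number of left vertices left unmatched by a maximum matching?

For example, pair 1–H, 2–F, 3–E, 4–C, 5–I, 6–A, 8–G.
The set {5, 7} has only 1 neighbour ({I}), so by Hall's theorem at most 7 of the 8 left vertices can be matched.
That matches 7 of the 8, leaving 1 unmatched; no matching can do better.

1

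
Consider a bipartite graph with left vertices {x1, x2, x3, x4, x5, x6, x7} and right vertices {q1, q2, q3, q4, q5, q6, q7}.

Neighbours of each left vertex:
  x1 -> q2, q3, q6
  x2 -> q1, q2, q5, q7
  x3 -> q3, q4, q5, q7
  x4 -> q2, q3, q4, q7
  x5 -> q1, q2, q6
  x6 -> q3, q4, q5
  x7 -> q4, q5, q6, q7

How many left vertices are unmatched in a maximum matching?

One maximum matching: x1-q2, x2-q5, x3-q4, x4-q7, x5-q1, x6-q3, x7-q6.
All 7 left vertices are matched, so no larger matching exists.
That matches 7 of the 7, leaving 0 unmatched; no matching can do better.

0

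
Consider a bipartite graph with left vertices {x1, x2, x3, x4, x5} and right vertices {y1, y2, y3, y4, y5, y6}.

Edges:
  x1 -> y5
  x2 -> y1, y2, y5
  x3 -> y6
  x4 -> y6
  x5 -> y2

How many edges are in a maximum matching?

A valid assignment of size 4: x1-y5, x2-y1, x3-y6, x5-y2.
The set {x3, x4} has only 1 neighbour ({y6}), so by Hall's theorem at most 4 of the 5 left vertices can be matched.

4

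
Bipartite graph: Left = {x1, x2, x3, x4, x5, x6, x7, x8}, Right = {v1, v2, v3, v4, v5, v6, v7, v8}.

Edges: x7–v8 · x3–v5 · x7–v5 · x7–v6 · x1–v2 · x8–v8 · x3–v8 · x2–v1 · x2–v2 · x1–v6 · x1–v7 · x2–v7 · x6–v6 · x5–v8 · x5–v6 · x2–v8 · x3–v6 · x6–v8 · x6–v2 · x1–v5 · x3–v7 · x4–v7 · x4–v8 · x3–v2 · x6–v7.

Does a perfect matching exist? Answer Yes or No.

The set {x1, x3, x4, x5, x6, x7, x8} has only 5 neighbours ({v2, v5, v6, v7, v8}), so by Hall's theorem at most 6 of the 8 left vertices can be matched.
Hence no matching covers every left vertex.

No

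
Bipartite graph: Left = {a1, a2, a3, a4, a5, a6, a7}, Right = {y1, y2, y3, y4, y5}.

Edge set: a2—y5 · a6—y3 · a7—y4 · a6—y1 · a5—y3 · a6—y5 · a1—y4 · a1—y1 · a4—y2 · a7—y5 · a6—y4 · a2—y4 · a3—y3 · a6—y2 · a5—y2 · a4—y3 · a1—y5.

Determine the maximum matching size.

One maximum matching: a1–y1, a2–y5, a3–y3, a4–y2, a6–y4.
The set {a1, a2, a3, a4, a5, a6, a7} has only 5 neighbours ({y1, y2, y3, y4, y5}), so by Hall's theorem at most 5 of the 7 left vertices can be matched.

5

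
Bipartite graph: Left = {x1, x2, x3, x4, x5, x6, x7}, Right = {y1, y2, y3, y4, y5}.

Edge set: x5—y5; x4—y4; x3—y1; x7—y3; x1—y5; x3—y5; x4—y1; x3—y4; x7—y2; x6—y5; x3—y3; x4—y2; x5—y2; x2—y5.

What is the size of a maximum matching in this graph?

5

For example, pair x1→y5, x3→y1, x4→y4, x5→y2, x7→y3.
The set {x1, x2, x6} has only 1 neighbour ({y5}), so by Hall's theorem at most 5 of the 7 left vertices can be matched.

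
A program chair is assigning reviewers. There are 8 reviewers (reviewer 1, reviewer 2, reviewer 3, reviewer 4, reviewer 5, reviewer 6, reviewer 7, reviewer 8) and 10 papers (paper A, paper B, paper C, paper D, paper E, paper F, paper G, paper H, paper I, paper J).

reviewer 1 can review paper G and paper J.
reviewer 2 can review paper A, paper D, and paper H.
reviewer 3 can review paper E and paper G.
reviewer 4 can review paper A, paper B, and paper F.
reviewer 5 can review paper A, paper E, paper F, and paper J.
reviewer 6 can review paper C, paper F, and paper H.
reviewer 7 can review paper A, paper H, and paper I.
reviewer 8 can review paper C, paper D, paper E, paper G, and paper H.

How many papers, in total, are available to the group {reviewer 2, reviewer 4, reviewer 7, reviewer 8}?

9

The union of neighbours of {reviewer 2, reviewer 4, reviewer 7, reviewer 8} is {paper A, paper B, paper C, paper D, paper E, paper F, paper G, paper H, paper I}, which has 9 elements.
Since |N(S)| = 9 ≥ |S| = 4, Hall's condition holds for this subset.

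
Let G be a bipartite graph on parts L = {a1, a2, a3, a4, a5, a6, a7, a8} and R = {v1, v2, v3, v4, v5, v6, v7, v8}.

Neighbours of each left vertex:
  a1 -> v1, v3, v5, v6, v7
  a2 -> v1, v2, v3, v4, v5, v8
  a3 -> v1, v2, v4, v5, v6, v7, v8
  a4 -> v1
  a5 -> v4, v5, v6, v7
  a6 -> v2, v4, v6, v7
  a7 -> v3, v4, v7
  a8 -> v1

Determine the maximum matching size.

For example, pair a1-v3, a2-v8, a3-v2, a4-v1, a5-v6, a6-v4, a7-v7.
The set {a4, a8} has only 1 neighbour ({v1}), so by Hall's theorem at most 7 of the 8 left vertices can be matched.

7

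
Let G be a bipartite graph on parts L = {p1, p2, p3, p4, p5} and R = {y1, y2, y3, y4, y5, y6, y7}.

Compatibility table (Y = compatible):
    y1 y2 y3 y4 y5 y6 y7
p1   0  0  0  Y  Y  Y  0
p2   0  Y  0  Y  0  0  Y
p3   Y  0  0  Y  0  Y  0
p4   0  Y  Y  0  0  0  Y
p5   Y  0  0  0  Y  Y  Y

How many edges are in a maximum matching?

5

One maximum matching: p1-y4, p2-y2, p3-y1, p4-y3, p5-y7.
This saturates every left vertex, so 5 is the maximum.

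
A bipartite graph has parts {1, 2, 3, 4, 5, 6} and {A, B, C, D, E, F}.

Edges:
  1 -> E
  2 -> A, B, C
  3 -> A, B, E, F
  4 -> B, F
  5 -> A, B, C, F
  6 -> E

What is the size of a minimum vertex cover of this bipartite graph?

A maximum matching has 5 edges (e.g. 1–E, 2–C, 3–A, 4–F, 5–B).
By König's theorem the minimum vertex cover has the same size. One such cover is {2, 3, 4, 5, E}.

5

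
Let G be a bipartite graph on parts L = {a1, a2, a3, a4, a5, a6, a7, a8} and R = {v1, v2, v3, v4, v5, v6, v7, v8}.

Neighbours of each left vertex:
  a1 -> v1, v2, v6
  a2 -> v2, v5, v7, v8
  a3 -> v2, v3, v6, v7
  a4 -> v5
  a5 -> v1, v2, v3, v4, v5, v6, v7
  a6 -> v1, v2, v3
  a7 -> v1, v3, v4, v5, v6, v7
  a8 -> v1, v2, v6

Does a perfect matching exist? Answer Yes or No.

For example, pair a1→v6, a2→v8, a3→v7, a4→v5, a5→v3, a6→v1, a7→v4, a8→v2.
All 8 left vertices are covered.

Yes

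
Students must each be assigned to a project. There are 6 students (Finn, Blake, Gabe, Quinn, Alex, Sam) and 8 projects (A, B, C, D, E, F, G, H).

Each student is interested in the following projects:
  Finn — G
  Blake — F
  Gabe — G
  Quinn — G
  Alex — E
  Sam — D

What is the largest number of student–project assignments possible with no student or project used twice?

For example, pair Finn–G, Blake–F, Alex–E, Sam–D.
The set {Finn, Gabe, Quinn} has only 1 neighbour ({G}), so by Hall's theorem at most 4 of the 6 students can be matched.

4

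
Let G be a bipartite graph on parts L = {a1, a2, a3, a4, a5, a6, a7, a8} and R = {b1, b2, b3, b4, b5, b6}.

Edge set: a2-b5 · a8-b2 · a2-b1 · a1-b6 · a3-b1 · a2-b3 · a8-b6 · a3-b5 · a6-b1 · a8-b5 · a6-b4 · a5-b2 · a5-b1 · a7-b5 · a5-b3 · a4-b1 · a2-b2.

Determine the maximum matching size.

For example, pair a1–b6, a2–b2, a3–b5, a4–b1, a5–b3, a6–b4.
The set {a1, a2, a3, a4, a5, a7, a8} has only 5 neighbours ({b1, b2, b3, b5, b6}), so by Hall's theorem at most 6 of the 8 left vertices can be matched.

6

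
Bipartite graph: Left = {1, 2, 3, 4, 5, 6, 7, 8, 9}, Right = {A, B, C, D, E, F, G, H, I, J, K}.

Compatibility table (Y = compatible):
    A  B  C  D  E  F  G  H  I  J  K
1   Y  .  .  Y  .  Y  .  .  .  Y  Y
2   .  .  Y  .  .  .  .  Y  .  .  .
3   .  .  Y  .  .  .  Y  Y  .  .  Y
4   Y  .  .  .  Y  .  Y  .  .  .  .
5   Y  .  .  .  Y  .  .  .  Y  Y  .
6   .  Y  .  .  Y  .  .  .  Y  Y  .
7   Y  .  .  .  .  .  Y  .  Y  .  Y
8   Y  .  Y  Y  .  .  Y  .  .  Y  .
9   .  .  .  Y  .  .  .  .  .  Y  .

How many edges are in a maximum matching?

9

For example, pair 1-A, 2-H, 3-C, 4-E, 5-I, 6-B, 7-K, 8-G, 9-J.
All 9 left vertices are matched, so no larger matching exists.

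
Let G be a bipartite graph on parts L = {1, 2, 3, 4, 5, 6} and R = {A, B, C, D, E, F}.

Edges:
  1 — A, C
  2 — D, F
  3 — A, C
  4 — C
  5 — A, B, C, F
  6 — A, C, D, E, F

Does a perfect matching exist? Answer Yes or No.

The set {1, 3, 4} has only 2 neighbours ({A, C}), so by Hall's theorem at most 5 of the 6 left vertices can be matched.
Hence no matching covers every left vertex.

No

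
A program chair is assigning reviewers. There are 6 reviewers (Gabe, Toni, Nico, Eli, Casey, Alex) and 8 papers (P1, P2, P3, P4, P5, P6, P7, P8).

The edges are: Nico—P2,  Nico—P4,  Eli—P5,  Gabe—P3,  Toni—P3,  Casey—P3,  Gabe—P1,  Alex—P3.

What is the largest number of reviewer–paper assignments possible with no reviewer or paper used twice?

A valid assignment of size 4: Gabe-P1, Toni-P3, Nico-P4, Eli-P5.
The set {Toni, Casey, Alex} has only 1 neighbour ({P3}), so by Hall's theorem at most 4 of the 6 reviewers can be matched.

4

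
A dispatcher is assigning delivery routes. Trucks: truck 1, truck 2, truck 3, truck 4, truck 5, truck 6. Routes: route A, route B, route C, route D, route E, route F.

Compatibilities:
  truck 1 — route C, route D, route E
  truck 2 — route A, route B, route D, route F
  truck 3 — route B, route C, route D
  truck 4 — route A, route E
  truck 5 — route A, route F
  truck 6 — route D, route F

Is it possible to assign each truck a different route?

Yes

A valid assignment of size 6: truck 1→route D, truck 2→route B, truck 3→route C, truck 4→route E, truck 5→route A, truck 6→route F.
All 6 trucks are covered.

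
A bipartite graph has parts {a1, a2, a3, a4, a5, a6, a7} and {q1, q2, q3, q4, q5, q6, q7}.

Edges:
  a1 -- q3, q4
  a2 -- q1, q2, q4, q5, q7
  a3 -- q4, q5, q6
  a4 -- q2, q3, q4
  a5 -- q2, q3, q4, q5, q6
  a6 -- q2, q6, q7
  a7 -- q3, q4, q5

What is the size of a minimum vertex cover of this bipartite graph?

7

A maximum matching has 7 edges (e.g. a1–q3, a2–q1, a3–q5, a4–q2, a5–q6, a6–q7, a7–q4).
By König's theorem the minimum vertex cover has the same size. One such cover is {a1, a2, a3, a4, a5, a6, a7}.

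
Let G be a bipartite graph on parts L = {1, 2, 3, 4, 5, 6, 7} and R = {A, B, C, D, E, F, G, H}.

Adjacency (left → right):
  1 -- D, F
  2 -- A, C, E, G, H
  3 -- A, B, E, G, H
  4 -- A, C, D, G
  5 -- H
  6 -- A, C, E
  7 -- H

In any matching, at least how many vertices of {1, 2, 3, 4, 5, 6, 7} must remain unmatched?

1

A valid assignment of size 6: 1–F, 2–G, 3–A, 4–C, 5–H, 6–E.
The set {5, 7} has only 1 neighbour ({H}), so by Hall's theorem at most 6 of the 7 left vertices can be matched.
That matches 6 of the 7, leaving 1 unmatched; no matching can do better.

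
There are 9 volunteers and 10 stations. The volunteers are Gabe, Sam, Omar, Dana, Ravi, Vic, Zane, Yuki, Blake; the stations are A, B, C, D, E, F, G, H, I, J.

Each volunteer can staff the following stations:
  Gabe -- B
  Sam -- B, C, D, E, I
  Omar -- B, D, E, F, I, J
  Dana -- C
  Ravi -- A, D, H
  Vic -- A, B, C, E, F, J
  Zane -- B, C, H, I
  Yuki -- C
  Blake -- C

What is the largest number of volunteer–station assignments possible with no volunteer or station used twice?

7

A valid assignment of size 7: Gabe-B, Sam-E, Omar-J, Dana-C, Ravi-D, Vic-A, Zane-H.
The set {Dana, Yuki, Blake} has only 1 neighbour ({C}), so by Hall's theorem at most 7 of the 9 volunteers can be matched.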